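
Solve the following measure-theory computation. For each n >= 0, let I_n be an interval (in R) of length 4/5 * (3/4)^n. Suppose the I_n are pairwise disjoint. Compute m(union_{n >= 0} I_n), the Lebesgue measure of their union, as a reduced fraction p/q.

By countable additivity of the Lebesgue measure on pairwise disjoint measurable sets,
  m(union_{n >= 0} I_n) = sum_{n >= 0} m(I_n) = sum_{n >= 0} a * r^n,
  with a = 4/5 and r = 3/4.
Since 0 < r = 3/4 < 1, the geometric series converges:
  sum_{n >= 0} a * r^n = a / (1 - r).
  = 4/5 / (1 - 3/4)
  = 4/5 / (1/4)
  = 16/5.

16/5


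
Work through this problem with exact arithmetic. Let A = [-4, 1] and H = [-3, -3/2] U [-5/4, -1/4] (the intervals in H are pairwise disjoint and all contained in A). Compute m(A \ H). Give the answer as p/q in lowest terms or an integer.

The ambient interval has length m(A) = 1 - (-4) = 5.
Since the holes are disjoint and sit inside A, by finite additivity
  m(H) = sum_i (b_i - a_i), and m(A \ H) = m(A) - m(H).
Computing the hole measures:
  m(H_1) = -3/2 - (-3) = 3/2.
  m(H_2) = -1/4 - (-5/4) = 1.
Summed: m(H) = 3/2 + 1 = 5/2.
So m(A \ H) = 5 - 5/2 = 5/2.

5/2


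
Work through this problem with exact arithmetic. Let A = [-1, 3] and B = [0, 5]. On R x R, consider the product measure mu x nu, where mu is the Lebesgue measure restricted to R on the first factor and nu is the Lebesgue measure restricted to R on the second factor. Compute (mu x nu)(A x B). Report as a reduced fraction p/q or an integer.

For a measurable rectangle A x B, the product measure satisfies
  (mu x nu)(A x B) = mu(A) * nu(B).
  mu(A) = 4.
  nu(B) = 5.
  (mu x nu)(A x B) = 4 * 5 = 20.

20


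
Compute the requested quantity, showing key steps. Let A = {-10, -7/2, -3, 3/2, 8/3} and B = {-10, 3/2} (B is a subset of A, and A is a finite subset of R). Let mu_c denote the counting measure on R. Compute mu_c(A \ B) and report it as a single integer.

Counting measure assigns mu_c(E) = |E| (number of elements) when E is finite. For B subset A, A \ B is the set of elements of A not in B, so |A \ B| = |A| - |B|.
|A| = 5, |B| = 2, so mu_c(A \ B) = 5 - 2 = 3.

3


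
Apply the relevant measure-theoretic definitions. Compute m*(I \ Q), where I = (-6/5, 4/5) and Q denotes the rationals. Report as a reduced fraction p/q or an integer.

The interval I = (-6/5, 4/5) has m(I) = 4/5 - (-6/5) = 2 (endpoints are measure-zero, so open/closed/half-open agree). Write I = (I cap Q) u (I \ Q). The rationals in I are countable, so m*(I cap Q) = 0 (cover each rational by intervals whose total length is arbitrarily small). By countable subadditivity m*(I) <= m*(I cap Q) + m*(I \ Q), hence m*(I \ Q) >= m(I) = 2. The reverse inequality m*(I \ Q) <= m*(I) = 2 is trivial since (I \ Q) is a subset of I. Therefore m*(I \ Q) = 2.

2


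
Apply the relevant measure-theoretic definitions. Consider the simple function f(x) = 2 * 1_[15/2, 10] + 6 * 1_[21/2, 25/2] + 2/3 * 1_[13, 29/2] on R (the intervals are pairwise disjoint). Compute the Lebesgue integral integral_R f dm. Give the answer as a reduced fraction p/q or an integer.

For a simple function f = sum_i c_i * 1_{A_i} with disjoint A_i,
  integral f dm = sum_i c_i * m(A_i).
Lengths of the A_i:
  m(A_1) = 10 - 15/2 = 5/2.
  m(A_2) = 25/2 - 21/2 = 2.
  m(A_3) = 29/2 - 13 = 3/2.
Contributions c_i * m(A_i):
  (2) * (5/2) = 5.
  (6) * (2) = 12.
  (2/3) * (3/2) = 1.
Total: 5 + 12 + 1 = 18.

18


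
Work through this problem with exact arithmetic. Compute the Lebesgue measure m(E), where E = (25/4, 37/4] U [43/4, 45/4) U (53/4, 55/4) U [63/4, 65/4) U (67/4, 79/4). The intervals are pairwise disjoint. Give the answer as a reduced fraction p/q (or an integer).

For pairwise disjoint intervals, m(union_i I_i) = sum_i m(I_i),
and m is invariant under swapping open/closed endpoints (single points have measure 0).
So m(E) = sum_i (b_i - a_i).
  I_1 has length 37/4 - 25/4 = 3.
  I_2 has length 45/4 - 43/4 = 1/2.
  I_3 has length 55/4 - 53/4 = 1/2.
  I_4 has length 65/4 - 63/4 = 1/2.
  I_5 has length 79/4 - 67/4 = 3.
Summing:
  m(E) = 3 + 1/2 + 1/2 + 1/2 + 3 = 15/2.

15/2


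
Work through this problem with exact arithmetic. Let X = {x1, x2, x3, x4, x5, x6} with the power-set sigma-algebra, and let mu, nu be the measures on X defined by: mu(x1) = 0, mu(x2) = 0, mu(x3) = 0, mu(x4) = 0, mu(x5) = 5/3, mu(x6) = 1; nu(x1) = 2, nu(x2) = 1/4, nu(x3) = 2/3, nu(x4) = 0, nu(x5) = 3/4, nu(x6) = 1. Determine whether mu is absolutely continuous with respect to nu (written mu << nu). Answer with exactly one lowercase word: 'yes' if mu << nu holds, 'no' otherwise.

mu << nu means: every nu-null measurable set is also mu-null; equivalently, for every atom x, if nu({x}) = 0 then mu({x}) = 0.
Checking each atom:
  x1: nu = 2 > 0 -> no constraint.
  x2: nu = 1/4 > 0 -> no constraint.
  x3: nu = 2/3 > 0 -> no constraint.
  x4: nu = 0, mu = 0 -> consistent with mu << nu.
  x5: nu = 3/4 > 0 -> no constraint.
  x6: nu = 1 > 0 -> no constraint.
No atom violates the condition. Therefore mu << nu.

yes


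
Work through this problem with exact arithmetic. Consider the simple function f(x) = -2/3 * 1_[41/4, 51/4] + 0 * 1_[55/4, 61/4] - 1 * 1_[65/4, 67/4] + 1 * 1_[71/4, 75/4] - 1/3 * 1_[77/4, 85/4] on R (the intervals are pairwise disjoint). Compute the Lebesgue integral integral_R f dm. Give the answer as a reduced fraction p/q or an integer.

For a simple function f = sum_i c_i * 1_{A_i} with disjoint A_i,
  integral f dm = sum_i c_i * m(A_i).
Lengths of the A_i:
  m(A_1) = 51/4 - 41/4 = 5/2.
  m(A_2) = 61/4 - 55/4 = 3/2.
  m(A_3) = 67/4 - 65/4 = 1/2.
  m(A_4) = 75/4 - 71/4 = 1.
  m(A_5) = 85/4 - 77/4 = 2.
Contributions c_i * m(A_i):
  (-2/3) * (5/2) = -5/3.
  (0) * (3/2) = 0.
  (-1) * (1/2) = -1/2.
  (1) * (1) = 1.
  (-1/3) * (2) = -2/3.
Total: -5/3 + 0 - 1/2 + 1 - 2/3 = -11/6.

-11/6


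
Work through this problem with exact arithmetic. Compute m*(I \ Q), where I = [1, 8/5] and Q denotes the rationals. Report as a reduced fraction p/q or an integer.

The interval I = [1, 8/5] has m(I) = 8/5 - 1 = 3/5 (endpoints are measure-zero, so open/closed/half-open agree). Write I = (I cap Q) u (I \ Q). The rationals in I are countable, so m*(I cap Q) = 0 (cover each rational by intervals whose total length is arbitrarily small). By countable subadditivity m*(I) <= m*(I cap Q) + m*(I \ Q), hence m*(I \ Q) >= m(I) = 3/5. The reverse inequality m*(I \ Q) <= m*(I) = 3/5 is trivial since (I \ Q) is a subset of I. Therefore m*(I \ Q) = 3/5.

3/5


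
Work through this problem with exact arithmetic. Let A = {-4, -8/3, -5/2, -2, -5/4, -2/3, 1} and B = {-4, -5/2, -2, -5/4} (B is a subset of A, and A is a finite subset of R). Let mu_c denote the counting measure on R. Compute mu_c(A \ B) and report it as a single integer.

Counting measure assigns mu_c(E) = |E| (number of elements) when E is finite. For B subset A, A \ B is the set of elements of A not in B, so |A \ B| = |A| - |B|.
|A| = 7, |B| = 4, so mu_c(A \ B) = 7 - 4 = 3.

3


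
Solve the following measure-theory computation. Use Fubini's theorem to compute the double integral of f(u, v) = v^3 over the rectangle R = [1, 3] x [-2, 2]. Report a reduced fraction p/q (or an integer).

f(u, v) is a tensor product of a function of u and a function of v, and both factors are bounded continuous (hence Lebesgue integrable) on the rectangle, so Fubini's theorem applies:
  integral_R f d(m x m) = (integral_a1^b1 1 du) * (integral_a2^b2 v^3 dv).
Inner integral in u: integral_{1}^{3} 1 du = (3^1 - 1^1)/1
  = 2.
Inner integral in v: integral_{-2}^{2} v^3 dv = (2^4 - (-2)^4)/4
  = 0.
Product: (2) * (0) = 0.

0


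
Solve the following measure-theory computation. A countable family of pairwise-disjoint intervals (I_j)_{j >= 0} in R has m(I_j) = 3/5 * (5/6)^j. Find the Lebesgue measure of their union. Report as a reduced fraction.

By countable additivity of the Lebesgue measure on pairwise disjoint measurable sets,
  m(union_{j >= 0} I_j) = sum_{j >= 0} m(I_j) = sum_{j >= 0} a * r^j,
  with a = 3/5 and r = 5/6.
Since 0 < r = 5/6 < 1, the geometric series converges:
  sum_{j >= 0} a * r^j = a / (1 - r).
  = 3/5 / (1 - 5/6)
  = 3/5 / (1/6)
  = 18/5.

18/5


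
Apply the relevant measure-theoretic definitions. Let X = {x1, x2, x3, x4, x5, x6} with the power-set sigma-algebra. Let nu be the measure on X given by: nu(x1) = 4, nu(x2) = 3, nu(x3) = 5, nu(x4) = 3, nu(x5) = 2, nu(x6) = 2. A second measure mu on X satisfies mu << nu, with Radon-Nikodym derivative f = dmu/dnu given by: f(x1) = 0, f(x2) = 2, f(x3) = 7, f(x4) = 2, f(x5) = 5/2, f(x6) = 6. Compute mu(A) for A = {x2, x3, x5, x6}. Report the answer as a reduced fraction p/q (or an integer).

By the defining property of the Radon-Nikodym derivative, for every measurable set A,
  mu(A) = integral_A f dnu.
Since nu is a discrete measure concentrated on the atoms of X, the integral over A reduces to the sum
  mu(A) = sum_{x in A} f(x) * nu({x}).
Computing each term:
  x2: f(x2) * nu(x2) = 2 * 3 = 6.
  x3: f(x3) * nu(x3) = 7 * 5 = 35.
  x5: f(x5) * nu(x5) = 5/2 * 2 = 5.
  x6: f(x6) * nu(x6) = 6 * 2 = 12.
Summing: mu(A) = 6 + 35 + 5 + 12 = 58.

58


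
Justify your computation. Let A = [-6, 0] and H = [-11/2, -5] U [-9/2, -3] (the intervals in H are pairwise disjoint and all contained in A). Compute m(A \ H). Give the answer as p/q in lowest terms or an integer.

The ambient interval has length m(A) = 0 - (-6) = 6.
Since the holes are disjoint and sit inside A, by finite additivity
  m(H) = sum_i (b_i - a_i), and m(A \ H) = m(A) - m(H).
Computing the hole measures:
  m(H_1) = -5 - (-11/2) = 1/2.
  m(H_2) = -3 - (-9/2) = 3/2.
Summed: m(H) = 1/2 + 3/2 = 2.
So m(A \ H) = 6 - 2 = 4.

4


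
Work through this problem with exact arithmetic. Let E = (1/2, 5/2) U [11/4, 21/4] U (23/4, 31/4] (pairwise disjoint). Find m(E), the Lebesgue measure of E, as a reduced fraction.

For pairwise disjoint intervals, m(union_i I_i) = sum_i m(I_i),
and m is invariant under swapping open/closed endpoints (single points have measure 0).
So m(E) = sum_i (b_i - a_i).
  I_1 has length 5/2 - 1/2 = 2.
  I_2 has length 21/4 - 11/4 = 5/2.
  I_3 has length 31/4 - 23/4 = 2.
Summing:
  m(E) = 2 + 5/2 + 2 = 13/2.

13/2


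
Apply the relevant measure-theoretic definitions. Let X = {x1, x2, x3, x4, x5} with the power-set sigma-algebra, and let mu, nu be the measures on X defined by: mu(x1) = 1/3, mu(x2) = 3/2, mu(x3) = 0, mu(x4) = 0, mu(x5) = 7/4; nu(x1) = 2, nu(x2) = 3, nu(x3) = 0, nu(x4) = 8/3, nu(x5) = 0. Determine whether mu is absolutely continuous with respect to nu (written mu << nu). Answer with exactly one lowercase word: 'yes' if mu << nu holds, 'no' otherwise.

mu << nu means: every nu-null measurable set is also mu-null; equivalently, for every atom x, if nu({x}) = 0 then mu({x}) = 0.
Checking each atom:
  x1: nu = 2 > 0 -> no constraint.
  x2: nu = 3 > 0 -> no constraint.
  x3: nu = 0, mu = 0 -> consistent with mu << nu.
  x4: nu = 8/3 > 0 -> no constraint.
  x5: nu = 0, mu = 7/4 > 0 -> violates mu << nu.
The atom(s) x5 violate the condition (nu = 0 but mu > 0). Therefore mu is NOT absolutely continuous w.r.t. nu.

no


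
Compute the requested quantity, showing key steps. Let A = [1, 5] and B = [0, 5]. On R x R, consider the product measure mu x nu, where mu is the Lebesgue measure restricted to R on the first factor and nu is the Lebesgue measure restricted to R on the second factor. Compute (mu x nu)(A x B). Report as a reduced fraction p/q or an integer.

For a measurable rectangle A x B, the product measure satisfies
  (mu x nu)(A x B) = mu(A) * nu(B).
  mu(A) = 4.
  nu(B) = 5.
  (mu x nu)(A x B) = 4 * 5 = 20.

20


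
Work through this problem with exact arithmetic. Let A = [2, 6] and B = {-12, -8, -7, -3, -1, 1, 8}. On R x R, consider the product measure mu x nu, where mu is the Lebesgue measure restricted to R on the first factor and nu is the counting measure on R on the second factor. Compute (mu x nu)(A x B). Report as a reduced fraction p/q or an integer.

For a measurable rectangle A x B, the product measure satisfies
  (mu x nu)(A x B) = mu(A) * nu(B).
  mu(A) = 4.
  nu(B) = 7.
  (mu x nu)(A x B) = 4 * 7 = 28.

28


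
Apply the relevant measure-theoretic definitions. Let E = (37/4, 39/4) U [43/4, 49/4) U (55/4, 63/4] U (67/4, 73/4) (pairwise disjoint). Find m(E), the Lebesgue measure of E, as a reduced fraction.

For pairwise disjoint intervals, m(union_i I_i) = sum_i m(I_i),
and m is invariant under swapping open/closed endpoints (single points have measure 0).
So m(E) = sum_i (b_i - a_i).
  I_1 has length 39/4 - 37/4 = 1/2.
  I_2 has length 49/4 - 43/4 = 3/2.
  I_3 has length 63/4 - 55/4 = 2.
  I_4 has length 73/4 - 67/4 = 3/2.
Summing:
  m(E) = 1/2 + 3/2 + 2 + 3/2 = 11/2.

11/2


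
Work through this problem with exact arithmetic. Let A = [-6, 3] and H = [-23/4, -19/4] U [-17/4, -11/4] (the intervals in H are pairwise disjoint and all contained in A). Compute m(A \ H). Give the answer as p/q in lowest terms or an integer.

The ambient interval has length m(A) = 3 - (-6) = 9.
Since the holes are disjoint and sit inside A, by finite additivity
  m(H) = sum_i (b_i - a_i), and m(A \ H) = m(A) - m(H).
Computing the hole measures:
  m(H_1) = -19/4 - (-23/4) = 1.
  m(H_2) = -11/4 - (-17/4) = 3/2.
Summed: m(H) = 1 + 3/2 = 5/2.
So m(A \ H) = 9 - 5/2 = 13/2.

13/2


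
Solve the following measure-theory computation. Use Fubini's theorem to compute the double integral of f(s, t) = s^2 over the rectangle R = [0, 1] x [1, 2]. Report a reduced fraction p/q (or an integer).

f(s, t) is a tensor product of a function of s and a function of t, and both factors are bounded continuous (hence Lebesgue integrable) on the rectangle, so Fubini's theorem applies:
  integral_R f d(m x m) = (integral_a1^b1 s^2 ds) * (integral_a2^b2 1 dt).
Inner integral in s: integral_{0}^{1} s^2 ds = (1^3 - 0^3)/3
  = 1/3.
Inner integral in t: integral_{1}^{2} 1 dt = (2^1 - 1^1)/1
  = 1.
Product: (1/3) * (1) = 1/3.

1/3


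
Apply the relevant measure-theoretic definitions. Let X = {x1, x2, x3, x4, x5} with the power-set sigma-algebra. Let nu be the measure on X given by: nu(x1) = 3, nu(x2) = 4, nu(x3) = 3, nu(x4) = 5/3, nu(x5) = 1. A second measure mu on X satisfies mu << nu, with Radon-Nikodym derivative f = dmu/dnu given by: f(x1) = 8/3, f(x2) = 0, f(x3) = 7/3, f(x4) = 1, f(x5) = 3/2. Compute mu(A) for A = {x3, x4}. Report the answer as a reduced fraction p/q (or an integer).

By the defining property of the Radon-Nikodym derivative, for every measurable set A,
  mu(A) = integral_A f dnu.
Since nu is a discrete measure concentrated on the atoms of X, the integral over A reduces to the sum
  mu(A) = sum_{x in A} f(x) * nu({x}).
Computing each term:
  x3: f(x3) * nu(x3) = 7/3 * 3 = 7.
  x4: f(x4) * nu(x4) = 1 * 5/3 = 5/3.
Summing: mu(A) = 7 + 5/3 = 26/3.

26/3


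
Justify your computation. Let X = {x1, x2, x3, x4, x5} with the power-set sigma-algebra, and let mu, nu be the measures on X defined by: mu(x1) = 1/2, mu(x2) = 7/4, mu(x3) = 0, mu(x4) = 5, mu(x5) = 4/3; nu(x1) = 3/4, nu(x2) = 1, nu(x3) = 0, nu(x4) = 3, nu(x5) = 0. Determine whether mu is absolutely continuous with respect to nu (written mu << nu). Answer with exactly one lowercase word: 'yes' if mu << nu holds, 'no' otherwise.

mu << nu means: every nu-null measurable set is also mu-null; equivalently, for every atom x, if nu({x}) = 0 then mu({x}) = 0.
Checking each atom:
  x1: nu = 3/4 > 0 -> no constraint.
  x2: nu = 1 > 0 -> no constraint.
  x3: nu = 0, mu = 0 -> consistent with mu << nu.
  x4: nu = 3 > 0 -> no constraint.
  x5: nu = 0, mu = 4/3 > 0 -> violates mu << nu.
The atom(s) x5 violate the condition (nu = 0 but mu > 0). Therefore mu is NOT absolutely continuous w.r.t. nu.

no


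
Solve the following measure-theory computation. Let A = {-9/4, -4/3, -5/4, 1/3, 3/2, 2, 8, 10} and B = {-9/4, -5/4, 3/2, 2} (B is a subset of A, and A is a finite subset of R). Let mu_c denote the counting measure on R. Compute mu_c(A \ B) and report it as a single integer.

Counting measure assigns mu_c(E) = |E| (number of elements) when E is finite. For B subset A, A \ B is the set of elements of A not in B, so |A \ B| = |A| - |B|.
|A| = 8, |B| = 4, so mu_c(A \ B) = 8 - 4 = 4.

4


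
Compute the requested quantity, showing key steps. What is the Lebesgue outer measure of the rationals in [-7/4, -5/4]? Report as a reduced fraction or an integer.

E = Q cap [-7/4, -5/4] is a subset of Q, which is countable. Enumerate Q = {q_1, q_2, ...}; for any eps > 0, cover q_k by the open interval (q_k - eps/2^(k+1), q_k + eps/2^(k+1)), of length eps/2^k. The total cover length is sum_{k>=1} eps/2^k = eps. Hence m*(E) <= m*(Q) <= eps for every eps > 0, and since outer measure is non-negative, m*(E) = 0.

0


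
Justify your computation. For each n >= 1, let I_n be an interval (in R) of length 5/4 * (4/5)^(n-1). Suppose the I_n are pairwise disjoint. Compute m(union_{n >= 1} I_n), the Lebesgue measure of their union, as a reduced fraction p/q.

By countable additivity of the Lebesgue measure on pairwise disjoint measurable sets,
  m(union_{n >= 1} I_n) = sum_{n >= 1} m(I_n) = sum_{n >= 1} a * r^(n-1),
  with a = 5/4 and r = 4/5.
Since 0 < r = 4/5 < 1, the geometric series converges:
  sum_{n >= 1} a * r^(n-1) = a / (1 - r).
  = 5/4 / (1 - 4/5)
  = 5/4 / (1/5)
  = 25/4.

25/4


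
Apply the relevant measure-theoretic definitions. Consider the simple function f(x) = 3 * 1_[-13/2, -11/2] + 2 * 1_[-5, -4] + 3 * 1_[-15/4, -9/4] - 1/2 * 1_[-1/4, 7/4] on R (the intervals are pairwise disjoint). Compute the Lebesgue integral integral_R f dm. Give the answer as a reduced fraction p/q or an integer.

For a simple function f = sum_i c_i * 1_{A_i} with disjoint A_i,
  integral f dm = sum_i c_i * m(A_i).
Lengths of the A_i:
  m(A_1) = -11/2 - (-13/2) = 1.
  m(A_2) = -4 - (-5) = 1.
  m(A_3) = -9/4 - (-15/4) = 3/2.
  m(A_4) = 7/4 - (-1/4) = 2.
Contributions c_i * m(A_i):
  (3) * (1) = 3.
  (2) * (1) = 2.
  (3) * (3/2) = 9/2.
  (-1/2) * (2) = -1.
Total: 3 + 2 + 9/2 - 1 = 17/2.

17/2


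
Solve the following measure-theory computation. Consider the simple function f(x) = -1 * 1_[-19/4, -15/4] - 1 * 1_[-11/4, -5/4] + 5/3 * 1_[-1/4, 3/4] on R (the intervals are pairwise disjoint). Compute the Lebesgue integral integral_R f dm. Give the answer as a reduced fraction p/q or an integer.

For a simple function f = sum_i c_i * 1_{A_i} with disjoint A_i,
  integral f dm = sum_i c_i * m(A_i).
Lengths of the A_i:
  m(A_1) = -15/4 - (-19/4) = 1.
  m(A_2) = -5/4 - (-11/4) = 3/2.
  m(A_3) = 3/4 - (-1/4) = 1.
Contributions c_i * m(A_i):
  (-1) * (1) = -1.
  (-1) * (3/2) = -3/2.
  (5/3) * (1) = 5/3.
Total: -1 - 3/2 + 5/3 = -5/6.

-5/6


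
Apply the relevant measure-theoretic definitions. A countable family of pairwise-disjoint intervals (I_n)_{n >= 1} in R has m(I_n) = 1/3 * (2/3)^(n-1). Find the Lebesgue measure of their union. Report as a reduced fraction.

By countable additivity of the Lebesgue measure on pairwise disjoint measurable sets,
  m(union_{n >= 1} I_n) = sum_{n >= 1} m(I_n) = sum_{n >= 1} a * r^(n-1),
  with a = 1/3 and r = 2/3.
Since 0 < r = 2/3 < 1, the geometric series converges:
  sum_{n >= 1} a * r^(n-1) = a / (1 - r).
  = 1/3 / (1 - 2/3)
  = 1/3 / (1/3)
  = 1.

1


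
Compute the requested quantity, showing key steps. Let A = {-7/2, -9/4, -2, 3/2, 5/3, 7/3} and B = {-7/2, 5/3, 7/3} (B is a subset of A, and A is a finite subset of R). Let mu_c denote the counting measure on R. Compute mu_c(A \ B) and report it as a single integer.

Counting measure assigns mu_c(E) = |E| (number of elements) when E is finite. For B subset A, A \ B is the set of elements of A not in B, so |A \ B| = |A| - |B|.
|A| = 6, |B| = 3, so mu_c(A \ B) = 6 - 3 = 3.

3


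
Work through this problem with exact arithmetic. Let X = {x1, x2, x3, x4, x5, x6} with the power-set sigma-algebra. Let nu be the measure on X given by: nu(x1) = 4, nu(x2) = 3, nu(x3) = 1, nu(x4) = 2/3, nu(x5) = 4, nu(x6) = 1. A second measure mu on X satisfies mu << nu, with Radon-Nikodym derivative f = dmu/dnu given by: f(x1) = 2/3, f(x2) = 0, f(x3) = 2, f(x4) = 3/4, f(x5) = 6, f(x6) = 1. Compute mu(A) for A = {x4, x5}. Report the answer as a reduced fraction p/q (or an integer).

By the defining property of the Radon-Nikodym derivative, for every measurable set A,
  mu(A) = integral_A f dnu.
Since nu is a discrete measure concentrated on the atoms of X, the integral over A reduces to the sum
  mu(A) = sum_{x in A} f(x) * nu({x}).
Computing each term:
  x4: f(x4) * nu(x4) = 3/4 * 2/3 = 1/2.
  x5: f(x5) * nu(x5) = 6 * 4 = 24.
Summing: mu(A) = 1/2 + 24 = 49/2.

49/2


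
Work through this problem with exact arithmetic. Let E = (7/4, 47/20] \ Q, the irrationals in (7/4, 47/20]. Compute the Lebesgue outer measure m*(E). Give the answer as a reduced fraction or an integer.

The interval I = (7/4, 47/20] has m(I) = 47/20 - 7/4 = 3/5 (endpoints are measure-zero, so open/closed/half-open agree). Write I = (I cap Q) u (I \ Q). The rationals in I are countable, so m*(I cap Q) = 0 (cover each rational by intervals whose total length is arbitrarily small). By countable subadditivity m*(I) <= m*(I cap Q) + m*(I \ Q), hence m*(I \ Q) >= m(I) = 3/5. The reverse inequality m*(I \ Q) <= m*(I) = 3/5 is trivial since (I \ Q) is a subset of I. Therefore m*(I \ Q) = 3/5.

3/5


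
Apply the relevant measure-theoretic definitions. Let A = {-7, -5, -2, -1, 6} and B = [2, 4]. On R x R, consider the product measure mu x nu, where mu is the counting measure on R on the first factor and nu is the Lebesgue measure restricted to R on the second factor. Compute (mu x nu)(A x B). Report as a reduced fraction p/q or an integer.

For a measurable rectangle A x B, the product measure satisfies
  (mu x nu)(A x B) = mu(A) * nu(B).
  mu(A) = 5.
  nu(B) = 2.
  (mu x nu)(A x B) = 5 * 2 = 10.

10


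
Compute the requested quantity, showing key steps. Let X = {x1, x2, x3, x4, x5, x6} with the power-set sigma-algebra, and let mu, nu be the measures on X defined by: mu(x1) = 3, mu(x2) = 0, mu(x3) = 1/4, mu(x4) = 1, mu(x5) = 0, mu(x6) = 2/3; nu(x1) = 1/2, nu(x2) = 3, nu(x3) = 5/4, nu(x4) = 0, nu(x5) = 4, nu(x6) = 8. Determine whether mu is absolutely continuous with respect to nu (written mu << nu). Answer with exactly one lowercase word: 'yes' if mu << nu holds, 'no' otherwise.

mu << nu means: every nu-null measurable set is also mu-null; equivalently, for every atom x, if nu({x}) = 0 then mu({x}) = 0.
Checking each atom:
  x1: nu = 1/2 > 0 -> no constraint.
  x2: nu = 3 > 0 -> no constraint.
  x3: nu = 5/4 > 0 -> no constraint.
  x4: nu = 0, mu = 1 > 0 -> violates mu << nu.
  x5: nu = 4 > 0 -> no constraint.
  x6: nu = 8 > 0 -> no constraint.
The atom(s) x4 violate the condition (nu = 0 but mu > 0). Therefore mu is NOT absolutely continuous w.r.t. nu.

no


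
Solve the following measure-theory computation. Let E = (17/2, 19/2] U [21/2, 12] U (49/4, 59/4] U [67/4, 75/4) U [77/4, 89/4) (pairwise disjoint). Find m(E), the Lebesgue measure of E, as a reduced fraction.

For pairwise disjoint intervals, m(union_i I_i) = sum_i m(I_i),
and m is invariant under swapping open/closed endpoints (single points have measure 0).
So m(E) = sum_i (b_i - a_i).
  I_1 has length 19/2 - 17/2 = 1.
  I_2 has length 12 - 21/2 = 3/2.
  I_3 has length 59/4 - 49/4 = 5/2.
  I_4 has length 75/4 - 67/4 = 2.
  I_5 has length 89/4 - 77/4 = 3.
Summing:
  m(E) = 1 + 3/2 + 5/2 + 2 + 3 = 10.

10


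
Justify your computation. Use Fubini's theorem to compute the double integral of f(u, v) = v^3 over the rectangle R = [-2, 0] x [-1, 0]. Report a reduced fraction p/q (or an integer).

f(u, v) is a tensor product of a function of u and a function of v, and both factors are bounded continuous (hence Lebesgue integrable) on the rectangle, so Fubini's theorem applies:
  integral_R f d(m x m) = (integral_a1^b1 1 du) * (integral_a2^b2 v^3 dv).
Inner integral in u: integral_{-2}^{0} 1 du = (0^1 - (-2)^1)/1
  = 2.
Inner integral in v: integral_{-1}^{0} v^3 dv = (0^4 - (-1)^4)/4
  = -1/4.
Product: (2) * (-1/4) = -1/2.

-1/2


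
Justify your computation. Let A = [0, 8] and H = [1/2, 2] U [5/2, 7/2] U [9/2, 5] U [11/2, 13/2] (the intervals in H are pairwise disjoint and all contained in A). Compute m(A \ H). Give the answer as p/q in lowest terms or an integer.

The ambient interval has length m(A) = 8 - 0 = 8.
Since the holes are disjoint and sit inside A, by finite additivity
  m(H) = sum_i (b_i - a_i), and m(A \ H) = m(A) - m(H).
Computing the hole measures:
  m(H_1) = 2 - 1/2 = 3/2.
  m(H_2) = 7/2 - 5/2 = 1.
  m(H_3) = 5 - 9/2 = 1/2.
  m(H_4) = 13/2 - 11/2 = 1.
Summed: m(H) = 3/2 + 1 + 1/2 + 1 = 4.
So m(A \ H) = 8 - 4 = 4.

4


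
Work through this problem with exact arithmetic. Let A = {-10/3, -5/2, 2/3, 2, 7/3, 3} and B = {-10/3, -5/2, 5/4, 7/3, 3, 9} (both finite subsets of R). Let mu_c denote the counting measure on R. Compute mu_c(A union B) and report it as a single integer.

Counting measure on a finite set equals cardinality. By inclusion-exclusion, |A union B| = |A| + |B| - |A cap B|.
|A| = 6, |B| = 6, |A cap B| = 4.
So mu_c(A union B) = 6 + 6 - 4 = 8.

8


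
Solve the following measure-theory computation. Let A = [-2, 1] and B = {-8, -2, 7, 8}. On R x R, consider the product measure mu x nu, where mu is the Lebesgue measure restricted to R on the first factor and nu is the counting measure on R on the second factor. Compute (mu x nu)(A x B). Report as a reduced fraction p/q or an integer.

For a measurable rectangle A x B, the product measure satisfies
  (mu x nu)(A x B) = mu(A) * nu(B).
  mu(A) = 3.
  nu(B) = 4.
  (mu x nu)(A x B) = 3 * 4 = 12.

12


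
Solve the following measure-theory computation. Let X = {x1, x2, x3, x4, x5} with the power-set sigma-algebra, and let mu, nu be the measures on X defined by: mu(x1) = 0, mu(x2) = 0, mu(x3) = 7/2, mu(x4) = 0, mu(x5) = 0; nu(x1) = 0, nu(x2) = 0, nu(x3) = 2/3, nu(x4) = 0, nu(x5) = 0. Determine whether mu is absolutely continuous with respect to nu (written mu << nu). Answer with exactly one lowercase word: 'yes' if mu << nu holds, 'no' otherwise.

mu << nu means: every nu-null measurable set is also mu-null; equivalently, for every atom x, if nu({x}) = 0 then mu({x}) = 0.
Checking each atom:
  x1: nu = 0, mu = 0 -> consistent with mu << nu.
  x2: nu = 0, mu = 0 -> consistent with mu << nu.
  x3: nu = 2/3 > 0 -> no constraint.
  x4: nu = 0, mu = 0 -> consistent with mu << nu.
  x5: nu = 0, mu = 0 -> consistent with mu << nu.
No atom violates the condition. Therefore mu << nu.

yes


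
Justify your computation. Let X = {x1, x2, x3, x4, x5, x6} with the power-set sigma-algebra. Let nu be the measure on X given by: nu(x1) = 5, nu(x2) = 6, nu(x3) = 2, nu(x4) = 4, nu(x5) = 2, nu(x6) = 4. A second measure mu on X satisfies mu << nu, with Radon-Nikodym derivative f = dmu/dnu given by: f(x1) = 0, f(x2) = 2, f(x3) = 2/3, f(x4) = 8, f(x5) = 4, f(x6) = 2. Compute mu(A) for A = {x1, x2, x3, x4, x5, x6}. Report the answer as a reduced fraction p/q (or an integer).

By the defining property of the Radon-Nikodym derivative, for every measurable set A,
  mu(A) = integral_A f dnu.
Since nu is a discrete measure concentrated on the atoms of X, the integral over A reduces to the sum
  mu(A) = sum_{x in A} f(x) * nu({x}).
Computing each term:
  x1: f(x1) * nu(x1) = 0 * 5 = 0.
  x2: f(x2) * nu(x2) = 2 * 6 = 12.
  x3: f(x3) * nu(x3) = 2/3 * 2 = 4/3.
  x4: f(x4) * nu(x4) = 8 * 4 = 32.
  x5: f(x5) * nu(x5) = 4 * 2 = 8.
  x6: f(x6) * nu(x6) = 2 * 4 = 8.
Summing: mu(A) = 0 + 12 + 4/3 + 32 + 8 + 8 = 184/3.

184/3


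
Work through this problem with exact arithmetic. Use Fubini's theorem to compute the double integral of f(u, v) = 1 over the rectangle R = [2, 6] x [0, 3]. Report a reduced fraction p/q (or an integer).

f(u, v) is a tensor product of a function of u and a function of v, and both factors are bounded continuous (hence Lebesgue integrable) on the rectangle, so Fubini's theorem applies:
  integral_R f d(m x m) = (integral_a1^b1 1 du) * (integral_a2^b2 1 dv).
Inner integral in u: integral_{2}^{6} 1 du = (6^1 - 2^1)/1
  = 4.
Inner integral in v: integral_{0}^{3} 1 dv = (3^1 - 0^1)/1
  = 3.
Product: (4) * (3) = 12.

12


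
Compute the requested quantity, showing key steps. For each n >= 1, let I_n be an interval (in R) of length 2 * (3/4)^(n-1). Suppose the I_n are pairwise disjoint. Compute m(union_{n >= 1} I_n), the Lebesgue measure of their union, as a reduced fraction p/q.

By countable additivity of the Lebesgue measure on pairwise disjoint measurable sets,
  m(union_{n >= 1} I_n) = sum_{n >= 1} m(I_n) = sum_{n >= 1} a * r^(n-1),
  with a = 2 and r = 3/4.
Since 0 < r = 3/4 < 1, the geometric series converges:
  sum_{n >= 1} a * r^(n-1) = a / (1 - r).
  = 2 / (1 - 3/4)
  = 2 / (1/4)
  = 8.

8


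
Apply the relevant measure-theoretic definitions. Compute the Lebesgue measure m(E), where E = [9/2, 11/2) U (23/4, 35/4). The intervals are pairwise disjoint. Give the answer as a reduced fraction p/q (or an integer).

For pairwise disjoint intervals, m(union_i I_i) = sum_i m(I_i),
and m is invariant under swapping open/closed endpoints (single points have measure 0).
So m(E) = sum_i (b_i - a_i).
  I_1 has length 11/2 - 9/2 = 1.
  I_2 has length 35/4 - 23/4 = 3.
Summing:
  m(E) = 1 + 3 = 4.

4


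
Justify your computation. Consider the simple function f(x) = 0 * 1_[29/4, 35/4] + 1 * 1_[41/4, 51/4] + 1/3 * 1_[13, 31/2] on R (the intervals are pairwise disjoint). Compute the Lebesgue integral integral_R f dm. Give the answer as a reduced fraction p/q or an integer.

For a simple function f = sum_i c_i * 1_{A_i} with disjoint A_i,
  integral f dm = sum_i c_i * m(A_i).
Lengths of the A_i:
  m(A_1) = 35/4 - 29/4 = 3/2.
  m(A_2) = 51/4 - 41/4 = 5/2.
  m(A_3) = 31/2 - 13 = 5/2.
Contributions c_i * m(A_i):
  (0) * (3/2) = 0.
  (1) * (5/2) = 5/2.
  (1/3) * (5/2) = 5/6.
Total: 0 + 5/2 + 5/6 = 10/3.

10/3


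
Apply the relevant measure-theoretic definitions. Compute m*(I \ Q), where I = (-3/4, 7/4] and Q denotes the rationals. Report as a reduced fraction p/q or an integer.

The interval I = (-3/4, 7/4] has m(I) = 7/4 - (-3/4) = 5/2 (endpoints are measure-zero, so open/closed/half-open agree). Write I = (I cap Q) u (I \ Q). The rationals in I are countable, so m*(I cap Q) = 0 (cover each rational by intervals whose total length is arbitrarily small). By countable subadditivity m*(I) <= m*(I cap Q) + m*(I \ Q), hence m*(I \ Q) >= m(I) = 5/2. The reverse inequality m*(I \ Q) <= m*(I) = 5/2 is trivial since (I \ Q) is a subset of I. Therefore m*(I \ Q) = 5/2.

5/2


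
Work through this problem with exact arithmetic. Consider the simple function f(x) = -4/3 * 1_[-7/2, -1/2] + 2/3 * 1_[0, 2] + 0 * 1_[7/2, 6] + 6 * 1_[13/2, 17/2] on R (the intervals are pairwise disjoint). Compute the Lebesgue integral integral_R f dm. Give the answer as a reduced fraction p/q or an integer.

For a simple function f = sum_i c_i * 1_{A_i} with disjoint A_i,
  integral f dm = sum_i c_i * m(A_i).
Lengths of the A_i:
  m(A_1) = -1/2 - (-7/2) = 3.
  m(A_2) = 2 - 0 = 2.
  m(A_3) = 6 - 7/2 = 5/2.
  m(A_4) = 17/2 - 13/2 = 2.
Contributions c_i * m(A_i):
  (-4/3) * (3) = -4.
  (2/3) * (2) = 4/3.
  (0) * (5/2) = 0.
  (6) * (2) = 12.
Total: -4 + 4/3 + 0 + 12 = 28/3.

28/3


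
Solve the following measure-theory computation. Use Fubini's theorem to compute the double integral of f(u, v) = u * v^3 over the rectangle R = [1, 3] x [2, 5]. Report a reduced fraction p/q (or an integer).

f(u, v) is a tensor product of a function of u and a function of v, and both factors are bounded continuous (hence Lebesgue integrable) on the rectangle, so Fubini's theorem applies:
  integral_R f d(m x m) = (integral_a1^b1 u du) * (integral_a2^b2 v^3 dv).
Inner integral in u: integral_{1}^{3} u du = (3^2 - 1^2)/2
  = 4.
Inner integral in v: integral_{2}^{5} v^3 dv = (5^4 - 2^4)/4
  = 609/4.
Product: (4) * (609/4) = 609.

609


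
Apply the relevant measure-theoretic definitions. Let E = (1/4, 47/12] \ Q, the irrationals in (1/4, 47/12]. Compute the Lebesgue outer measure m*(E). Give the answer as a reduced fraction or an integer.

The interval I = (1/4, 47/12] has m(I) = 47/12 - 1/4 = 11/3 (endpoints are measure-zero, so open/closed/half-open agree). Write I = (I cap Q) u (I \ Q). The rationals in I are countable, so m*(I cap Q) = 0 (cover each rational by intervals whose total length is arbitrarily small). By countable subadditivity m*(I) <= m*(I cap Q) + m*(I \ Q), hence m*(I \ Q) >= m(I) = 11/3. The reverse inequality m*(I \ Q) <= m*(I) = 11/3 is trivial since (I \ Q) is a subset of I. Therefore m*(I \ Q) = 11/3.

11/3


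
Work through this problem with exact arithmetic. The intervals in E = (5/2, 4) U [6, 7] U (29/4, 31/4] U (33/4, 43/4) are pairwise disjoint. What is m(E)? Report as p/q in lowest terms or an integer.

For pairwise disjoint intervals, m(union_i I_i) = sum_i m(I_i),
and m is invariant under swapping open/closed endpoints (single points have measure 0).
So m(E) = sum_i (b_i - a_i).
  I_1 has length 4 - 5/2 = 3/2.
  I_2 has length 7 - 6 = 1.
  I_3 has length 31/4 - 29/4 = 1/2.
  I_4 has length 43/4 - 33/4 = 5/2.
Summing:
  m(E) = 3/2 + 1 + 1/2 + 5/2 = 11/2.

11/2


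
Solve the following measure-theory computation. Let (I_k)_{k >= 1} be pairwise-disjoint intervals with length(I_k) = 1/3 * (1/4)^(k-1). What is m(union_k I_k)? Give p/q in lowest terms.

By countable additivity of the Lebesgue measure on pairwise disjoint measurable sets,
  m(union_{k >= 1} I_k) = sum_{k >= 1} m(I_k) = sum_{k >= 1} a * r^(k-1),
  with a = 1/3 and r = 1/4.
Since 0 < r = 1/4 < 1, the geometric series converges:
  sum_{k >= 1} a * r^(k-1) = a / (1 - r).
  = 1/3 / (1 - 1/4)
  = 1/3 / (3/4)
  = 4/9.

4/9


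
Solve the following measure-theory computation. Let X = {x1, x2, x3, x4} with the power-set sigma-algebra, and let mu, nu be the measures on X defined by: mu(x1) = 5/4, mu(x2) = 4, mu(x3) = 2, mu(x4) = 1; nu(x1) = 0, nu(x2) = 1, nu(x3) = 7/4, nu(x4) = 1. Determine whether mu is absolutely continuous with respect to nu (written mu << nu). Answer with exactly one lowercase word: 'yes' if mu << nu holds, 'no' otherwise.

mu << nu means: every nu-null measurable set is also mu-null; equivalently, for every atom x, if nu({x}) = 0 then mu({x}) = 0.
Checking each atom:
  x1: nu = 0, mu = 5/4 > 0 -> violates mu << nu.
  x2: nu = 1 > 0 -> no constraint.
  x3: nu = 7/4 > 0 -> no constraint.
  x4: nu = 1 > 0 -> no constraint.
The atom(s) x1 violate the condition (nu = 0 but mu > 0). Therefore mu is NOT absolutely continuous w.r.t. nu.

no


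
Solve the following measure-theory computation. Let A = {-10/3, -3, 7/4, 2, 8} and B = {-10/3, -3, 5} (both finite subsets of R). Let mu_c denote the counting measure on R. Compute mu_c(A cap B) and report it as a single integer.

Counting measure on a finite set equals cardinality. mu_c(A cap B) = |A cap B| (elements appearing in both).
Enumerating the elements of A that also lie in B gives 2 element(s).
So mu_c(A cap B) = 2.

2


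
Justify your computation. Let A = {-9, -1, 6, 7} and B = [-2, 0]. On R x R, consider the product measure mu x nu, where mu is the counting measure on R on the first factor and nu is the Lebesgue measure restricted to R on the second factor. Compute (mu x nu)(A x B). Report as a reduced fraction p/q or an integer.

For a measurable rectangle A x B, the product measure satisfies
  (mu x nu)(A x B) = mu(A) * nu(B).
  mu(A) = 4.
  nu(B) = 2.
  (mu x nu)(A x B) = 4 * 2 = 8.

8


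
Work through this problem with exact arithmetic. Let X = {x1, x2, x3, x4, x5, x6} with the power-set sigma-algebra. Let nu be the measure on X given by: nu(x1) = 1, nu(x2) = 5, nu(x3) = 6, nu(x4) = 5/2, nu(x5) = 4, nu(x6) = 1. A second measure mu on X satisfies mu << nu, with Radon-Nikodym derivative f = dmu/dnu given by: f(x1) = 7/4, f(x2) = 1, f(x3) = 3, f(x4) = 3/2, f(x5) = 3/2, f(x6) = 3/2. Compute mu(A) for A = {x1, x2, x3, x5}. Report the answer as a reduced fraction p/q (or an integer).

By the defining property of the Radon-Nikodym derivative, for every measurable set A,
  mu(A) = integral_A f dnu.
Since nu is a discrete measure concentrated on the atoms of X, the integral over A reduces to the sum
  mu(A) = sum_{x in A} f(x) * nu({x}).
Computing each term:
  x1: f(x1) * nu(x1) = 7/4 * 1 = 7/4.
  x2: f(x2) * nu(x2) = 1 * 5 = 5.
  x3: f(x3) * nu(x3) = 3 * 6 = 18.
  x5: f(x5) * nu(x5) = 3/2 * 4 = 6.
Summing: mu(A) = 7/4 + 5 + 18 + 6 = 123/4.

123/4


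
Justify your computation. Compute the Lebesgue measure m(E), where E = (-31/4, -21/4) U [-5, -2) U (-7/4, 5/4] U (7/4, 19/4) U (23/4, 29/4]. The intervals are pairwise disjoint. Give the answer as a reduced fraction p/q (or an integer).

For pairwise disjoint intervals, m(union_i I_i) = sum_i m(I_i),
and m is invariant under swapping open/closed endpoints (single points have measure 0).
So m(E) = sum_i (b_i - a_i).
  I_1 has length -21/4 - (-31/4) = 5/2.
  I_2 has length -2 - (-5) = 3.
  I_3 has length 5/4 - (-7/4) = 3.
  I_4 has length 19/4 - 7/4 = 3.
  I_5 has length 29/4 - 23/4 = 3/2.
Summing:
  m(E) = 5/2 + 3 + 3 + 3 + 3/2 = 13.

13


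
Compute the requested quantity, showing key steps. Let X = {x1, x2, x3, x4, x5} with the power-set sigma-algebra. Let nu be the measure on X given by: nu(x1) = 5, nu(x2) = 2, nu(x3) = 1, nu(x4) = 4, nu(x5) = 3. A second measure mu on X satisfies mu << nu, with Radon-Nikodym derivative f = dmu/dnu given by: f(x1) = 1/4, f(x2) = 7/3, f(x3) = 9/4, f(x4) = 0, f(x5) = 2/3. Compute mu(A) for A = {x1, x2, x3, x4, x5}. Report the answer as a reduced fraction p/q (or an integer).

By the defining property of the Radon-Nikodym derivative, for every measurable set A,
  mu(A) = integral_A f dnu.
Since nu is a discrete measure concentrated on the atoms of X, the integral over A reduces to the sum
  mu(A) = sum_{x in A} f(x) * nu({x}).
Computing each term:
  x1: f(x1) * nu(x1) = 1/4 * 5 = 5/4.
  x2: f(x2) * nu(x2) = 7/3 * 2 = 14/3.
  x3: f(x3) * nu(x3) = 9/4 * 1 = 9/4.
  x4: f(x4) * nu(x4) = 0 * 4 = 0.
  x5: f(x5) * nu(x5) = 2/3 * 3 = 2.
Summing: mu(A) = 5/4 + 14/3 + 9/4 + 0 + 2 = 61/6.

61/6


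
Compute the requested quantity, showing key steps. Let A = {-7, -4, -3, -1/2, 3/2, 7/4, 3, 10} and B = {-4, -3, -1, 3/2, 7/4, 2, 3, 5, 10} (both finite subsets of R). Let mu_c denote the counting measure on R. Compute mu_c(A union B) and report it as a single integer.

Counting measure on a finite set equals cardinality. By inclusion-exclusion, |A union B| = |A| + |B| - |A cap B|.
|A| = 8, |B| = 9, |A cap B| = 6.
So mu_c(A union B) = 8 + 9 - 6 = 11.

11


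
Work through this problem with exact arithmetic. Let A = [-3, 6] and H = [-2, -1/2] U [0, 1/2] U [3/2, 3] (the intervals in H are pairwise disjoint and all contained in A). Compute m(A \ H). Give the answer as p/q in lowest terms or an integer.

The ambient interval has length m(A) = 6 - (-3) = 9.
Since the holes are disjoint and sit inside A, by finite additivity
  m(H) = sum_i (b_i - a_i), and m(A \ H) = m(A) - m(H).
Computing the hole measures:
  m(H_1) = -1/2 - (-2) = 3/2.
  m(H_2) = 1/2 - 0 = 1/2.
  m(H_3) = 3 - 3/2 = 3/2.
Summed: m(H) = 3/2 + 1/2 + 3/2 = 7/2.
So m(A \ H) = 9 - 7/2 = 11/2.

11/2


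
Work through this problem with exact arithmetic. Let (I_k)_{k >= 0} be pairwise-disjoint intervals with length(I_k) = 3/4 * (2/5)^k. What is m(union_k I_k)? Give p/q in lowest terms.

By countable additivity of the Lebesgue measure on pairwise disjoint measurable sets,
  m(union_{k >= 0} I_k) = sum_{k >= 0} m(I_k) = sum_{k >= 0} a * r^k,
  with a = 3/4 and r = 2/5.
Since 0 < r = 2/5 < 1, the geometric series converges:
  sum_{k >= 0} a * r^k = a / (1 - r).
  = 3/4 / (1 - 2/5)
  = 3/4 / (3/5)
  = 5/4.

5/4


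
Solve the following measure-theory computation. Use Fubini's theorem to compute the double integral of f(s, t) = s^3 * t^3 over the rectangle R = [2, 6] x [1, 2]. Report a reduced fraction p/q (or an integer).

f(s, t) is a tensor product of a function of s and a function of t, and both factors are bounded continuous (hence Lebesgue integrable) on the rectangle, so Fubini's theorem applies:
  integral_R f d(m x m) = (integral_a1^b1 s^3 ds) * (integral_a2^b2 t^3 dt).
Inner integral in s: integral_{2}^{6} s^3 ds = (6^4 - 2^4)/4
  = 320.
Inner integral in t: integral_{1}^{2} t^3 dt = (2^4 - 1^4)/4
  = 15/4.
Product: (320) * (15/4) = 1200.

1200
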